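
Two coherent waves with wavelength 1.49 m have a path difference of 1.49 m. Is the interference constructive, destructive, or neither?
constructive — path difference = 1λ, a whole number of wavelengths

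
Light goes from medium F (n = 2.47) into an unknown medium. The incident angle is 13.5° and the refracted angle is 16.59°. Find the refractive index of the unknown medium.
n₂ = n₁·sin θ₁ / sin θ₂ = 2.02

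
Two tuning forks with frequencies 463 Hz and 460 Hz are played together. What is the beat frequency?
3 Hz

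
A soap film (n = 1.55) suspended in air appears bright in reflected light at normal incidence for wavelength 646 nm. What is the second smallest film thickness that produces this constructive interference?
2nt = (m − ½)λ with m = 2 → t = (m − ½)λ/(2n) = 312.6 nm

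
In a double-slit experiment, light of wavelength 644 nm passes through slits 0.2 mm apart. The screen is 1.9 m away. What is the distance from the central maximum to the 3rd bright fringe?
y = mλL/d = 18.35 mm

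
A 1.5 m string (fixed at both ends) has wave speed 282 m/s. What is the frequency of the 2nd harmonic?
fₙ = nv/(2L) = 188 Hz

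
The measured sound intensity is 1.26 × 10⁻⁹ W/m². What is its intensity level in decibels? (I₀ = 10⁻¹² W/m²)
β = 10·log₁₀(I/I₀) = 31 dB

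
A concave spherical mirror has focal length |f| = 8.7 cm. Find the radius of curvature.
R = 2|f| = 17.4 cm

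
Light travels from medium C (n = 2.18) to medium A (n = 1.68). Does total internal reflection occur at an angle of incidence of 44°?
θc = arcsin(n₂/n₁) = 50.41°; 44° < θc, so no — the ray refracts.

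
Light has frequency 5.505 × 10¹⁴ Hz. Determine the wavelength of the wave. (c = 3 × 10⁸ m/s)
λ = c/f = 545 nm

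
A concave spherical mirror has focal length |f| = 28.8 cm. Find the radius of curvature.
R = 2|f| = 57.6 cm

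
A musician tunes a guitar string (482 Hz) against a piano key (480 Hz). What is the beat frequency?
2 Hz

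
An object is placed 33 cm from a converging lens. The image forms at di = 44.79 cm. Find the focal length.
1/f = 1/do + 1/di → f = 19 cm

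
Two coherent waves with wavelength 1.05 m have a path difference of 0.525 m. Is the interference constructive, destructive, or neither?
destructive — path difference = 0.5λ, an odd multiple of λ/2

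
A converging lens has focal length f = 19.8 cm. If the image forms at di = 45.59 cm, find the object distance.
1/do = 1/f − 1/di → do = 35 cm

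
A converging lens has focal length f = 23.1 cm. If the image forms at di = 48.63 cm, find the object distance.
1/do = 1/f − 1/di → do = 44 cm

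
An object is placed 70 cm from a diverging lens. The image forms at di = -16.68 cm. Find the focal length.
1/f = 1/do + 1/di → f = -21.9 cm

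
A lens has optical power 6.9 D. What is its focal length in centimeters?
f = 1/P = 14.49 cm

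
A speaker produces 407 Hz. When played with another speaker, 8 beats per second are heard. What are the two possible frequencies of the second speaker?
f₂ = 407 ± 8 Hz → 415 Hz or 399 Hz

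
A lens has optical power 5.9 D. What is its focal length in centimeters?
f = 1/P = 16.95 cm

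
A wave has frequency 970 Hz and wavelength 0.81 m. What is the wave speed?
v = fλ = 785.7 m/s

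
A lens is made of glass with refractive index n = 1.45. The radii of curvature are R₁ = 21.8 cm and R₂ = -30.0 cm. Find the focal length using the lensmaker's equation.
1/f = (n − 1)(1/R₁ − 1/R₂) → f = 28.06 cm (converging lens)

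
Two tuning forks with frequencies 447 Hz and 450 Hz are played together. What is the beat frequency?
3 Hz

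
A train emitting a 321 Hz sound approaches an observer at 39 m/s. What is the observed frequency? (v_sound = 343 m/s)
f_obs = f·v/(v − v_s) = 362.2 Hz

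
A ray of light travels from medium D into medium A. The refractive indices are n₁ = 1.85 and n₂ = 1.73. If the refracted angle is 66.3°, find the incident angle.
sin θ₁ = (n₂/n₁)·sin θ₂ → θ₁ = 58.9°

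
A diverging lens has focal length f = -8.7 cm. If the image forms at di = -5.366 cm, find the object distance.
1/do = 1/f − 1/di → do = 14 cm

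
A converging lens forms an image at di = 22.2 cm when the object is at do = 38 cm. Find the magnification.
M = −di/do = -0.5842 (inverted image)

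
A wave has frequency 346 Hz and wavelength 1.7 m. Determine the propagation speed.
v = fλ = 588.2 m/s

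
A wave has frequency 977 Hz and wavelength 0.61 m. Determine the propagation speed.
v = fλ = 596 m/s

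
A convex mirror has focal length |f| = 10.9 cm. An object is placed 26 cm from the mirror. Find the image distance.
f = −10.9 cm (convex); 1/di = 1/f − 1/do → di = -7.68 cm (virtual image, behind mirror)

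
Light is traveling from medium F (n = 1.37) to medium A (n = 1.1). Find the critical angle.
θc = arcsin(n₂/n₁) = 53.41°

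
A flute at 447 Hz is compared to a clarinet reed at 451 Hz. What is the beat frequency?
4 Hz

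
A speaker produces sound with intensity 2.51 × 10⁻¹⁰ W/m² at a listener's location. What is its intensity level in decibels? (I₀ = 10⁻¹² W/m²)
β = 10·log₁₀(I/I₀) = 24 dB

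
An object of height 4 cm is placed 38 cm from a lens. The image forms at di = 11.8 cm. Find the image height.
hi = (-di/do) × ho = -1.242 cm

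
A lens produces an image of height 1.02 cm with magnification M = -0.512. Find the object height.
ho = |hi|/|M| = 1.992 cm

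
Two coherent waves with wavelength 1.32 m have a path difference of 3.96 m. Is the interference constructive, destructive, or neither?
constructive — path difference = 3λ, a whole number of wavelengths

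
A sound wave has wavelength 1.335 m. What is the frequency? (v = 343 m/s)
f = v/λ = 256.9 Hz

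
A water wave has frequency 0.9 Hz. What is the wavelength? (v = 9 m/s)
λ = v/f = 10 m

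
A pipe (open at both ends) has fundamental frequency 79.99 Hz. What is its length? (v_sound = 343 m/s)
L = v/(2f₁) = 2.144 m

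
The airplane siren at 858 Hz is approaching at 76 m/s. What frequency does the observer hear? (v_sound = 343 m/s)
f_obs = f·v/(v − v_s) = 1102 Hz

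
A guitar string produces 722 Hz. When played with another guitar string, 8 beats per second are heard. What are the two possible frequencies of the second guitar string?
f₂ = 722 ± 8 Hz → 730 Hz or 714 Hz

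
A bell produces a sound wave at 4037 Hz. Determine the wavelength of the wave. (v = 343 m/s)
λ = v/f = 0.08496 m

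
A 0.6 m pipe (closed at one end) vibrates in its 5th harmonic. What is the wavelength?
λₙ = 4L/n = 0.48 m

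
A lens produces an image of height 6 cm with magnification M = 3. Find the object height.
ho = |hi|/|M| = 2 cm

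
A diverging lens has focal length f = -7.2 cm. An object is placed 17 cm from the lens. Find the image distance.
1/di = 1/f − 1/do → di = -5.058 cm (virtual image)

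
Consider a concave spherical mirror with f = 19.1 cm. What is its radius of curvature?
R = 2|f| = 38.2 cm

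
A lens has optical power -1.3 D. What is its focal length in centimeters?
f = 1/P = -76.92 cm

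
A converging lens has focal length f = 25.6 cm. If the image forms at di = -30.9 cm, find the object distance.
1/do = 1/f − 1/di → do = 14 cm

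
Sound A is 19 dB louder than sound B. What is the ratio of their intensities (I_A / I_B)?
I_A/I_B = 10^(Δβ/10) = 79.43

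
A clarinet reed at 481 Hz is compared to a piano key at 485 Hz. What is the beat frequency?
4 Hz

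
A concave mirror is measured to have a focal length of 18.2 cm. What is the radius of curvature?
R = 2|f| = 36.4 cm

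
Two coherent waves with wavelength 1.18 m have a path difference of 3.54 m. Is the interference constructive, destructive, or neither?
constructive — path difference = 3λ, a whole number of wavelengths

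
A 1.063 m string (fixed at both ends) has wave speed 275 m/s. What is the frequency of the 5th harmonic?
fₙ = nv/(2L) = 646.8 Hz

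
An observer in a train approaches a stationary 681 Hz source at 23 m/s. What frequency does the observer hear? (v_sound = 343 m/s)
f_obs = f·(v + v_o)/v = 726.7 Hz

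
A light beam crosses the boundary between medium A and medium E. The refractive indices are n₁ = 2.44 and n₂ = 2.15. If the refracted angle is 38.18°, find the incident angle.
sin θ₁ = (n₂/n₁)·sin θ₂ → θ₁ = 33°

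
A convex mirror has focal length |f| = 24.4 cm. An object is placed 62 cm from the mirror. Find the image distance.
f = −24.4 cm (convex); 1/di = 1/f − 1/do → di = -17.51 cm (virtual image, behind mirror)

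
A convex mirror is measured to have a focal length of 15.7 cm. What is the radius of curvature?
R = 2|f| = 31.4 cm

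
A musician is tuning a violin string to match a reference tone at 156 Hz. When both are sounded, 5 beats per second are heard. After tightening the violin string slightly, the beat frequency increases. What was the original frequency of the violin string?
161 Hz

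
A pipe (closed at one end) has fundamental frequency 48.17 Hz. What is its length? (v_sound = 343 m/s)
L = v/(4f₁) = 1.78 m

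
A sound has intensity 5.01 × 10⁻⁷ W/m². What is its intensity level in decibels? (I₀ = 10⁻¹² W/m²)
β = 10·log₁₀(I/I₀) = 57 dB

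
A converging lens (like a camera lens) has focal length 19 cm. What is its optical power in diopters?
P = 1/f = 5.263 D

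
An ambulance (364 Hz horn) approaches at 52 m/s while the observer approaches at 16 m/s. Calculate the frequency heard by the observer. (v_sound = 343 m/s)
f_obs = f·(v + v_o)/(v − v_s) = 449.1 Hz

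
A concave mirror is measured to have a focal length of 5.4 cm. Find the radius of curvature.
R = 2|f| = 10.8 cm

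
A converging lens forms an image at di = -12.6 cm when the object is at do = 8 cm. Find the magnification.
M = −di/do = 1.575 (upright image)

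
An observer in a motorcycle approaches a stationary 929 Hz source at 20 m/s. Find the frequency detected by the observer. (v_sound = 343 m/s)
f_obs = f·(v + v_o)/v = 983.2 Hz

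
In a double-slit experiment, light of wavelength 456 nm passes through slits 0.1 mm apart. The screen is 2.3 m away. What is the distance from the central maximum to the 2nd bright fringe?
y = mλL/d = 20.98 mm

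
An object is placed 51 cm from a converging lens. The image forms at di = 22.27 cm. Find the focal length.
1/f = 1/do + 1/di → f = 15.5 cm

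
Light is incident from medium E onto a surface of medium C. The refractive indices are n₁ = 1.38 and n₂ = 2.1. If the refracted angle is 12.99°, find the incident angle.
sin θ₁ = (n₂/n₁)·sin θ₂ → θ₁ = 20°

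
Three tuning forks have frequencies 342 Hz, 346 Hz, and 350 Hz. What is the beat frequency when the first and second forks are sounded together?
4 Hz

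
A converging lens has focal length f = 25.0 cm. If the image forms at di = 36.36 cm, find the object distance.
1/do = 1/f − 1/di → do = 80.02 cm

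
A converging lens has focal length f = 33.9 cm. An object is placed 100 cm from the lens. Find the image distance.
1/di = 1/f − 1/do → di = 51.29 cm (real image)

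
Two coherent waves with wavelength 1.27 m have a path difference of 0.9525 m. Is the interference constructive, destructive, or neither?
neither (partial) — path difference = 0.75λ, neither a whole number of wavelengths nor an odd multiple of λ/2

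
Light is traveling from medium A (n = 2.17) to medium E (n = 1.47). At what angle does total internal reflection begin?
θc = arcsin(n₂/n₁) = 42.64°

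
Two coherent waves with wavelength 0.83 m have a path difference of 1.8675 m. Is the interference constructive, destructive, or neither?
neither (partial) — path difference = 2.25λ, neither a whole number of wavelengths nor an odd multiple of λ/2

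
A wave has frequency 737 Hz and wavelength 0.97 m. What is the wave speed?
v = fλ = 714.9 m/s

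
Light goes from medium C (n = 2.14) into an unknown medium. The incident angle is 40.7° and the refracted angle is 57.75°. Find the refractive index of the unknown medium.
n₂ = n₁·sin θ₁ / sin θ₂ = 1.65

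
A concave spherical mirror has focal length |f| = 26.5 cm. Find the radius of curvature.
R = 2|f| = 53 cm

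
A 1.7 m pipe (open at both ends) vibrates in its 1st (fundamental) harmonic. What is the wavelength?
λₙ = 2L/n = 3.4 m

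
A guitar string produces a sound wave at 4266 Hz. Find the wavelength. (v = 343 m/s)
λ = v/f = 0.0804 m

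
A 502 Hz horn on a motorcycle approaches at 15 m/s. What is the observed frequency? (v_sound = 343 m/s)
f_obs = f·v/(v − v_s) = 525 Hz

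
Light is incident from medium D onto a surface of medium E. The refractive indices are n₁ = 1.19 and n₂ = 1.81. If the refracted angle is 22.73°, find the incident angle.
sin θ₁ = (n₂/n₁)·sin θ₂ → θ₁ = 35.99°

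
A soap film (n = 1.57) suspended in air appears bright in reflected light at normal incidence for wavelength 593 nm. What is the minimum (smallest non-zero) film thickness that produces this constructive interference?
2nt = (m − ½)λ with m = 1 → t = (m − ½)λ/(2n) = 94.43 nm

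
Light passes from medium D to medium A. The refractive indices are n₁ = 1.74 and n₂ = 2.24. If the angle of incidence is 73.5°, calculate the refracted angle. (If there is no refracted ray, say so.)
sin θ₂ = (n₁/n₂)·sin θ₁ = 0.7448 → θ₂ = 48.14°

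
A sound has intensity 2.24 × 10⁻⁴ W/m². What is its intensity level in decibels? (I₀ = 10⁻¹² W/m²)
β = 10·log₁₀(I/I₀) = 83.5 dB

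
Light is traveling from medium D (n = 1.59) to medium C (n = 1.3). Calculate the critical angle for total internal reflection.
θc = arcsin(n₂/n₁) = 54.85°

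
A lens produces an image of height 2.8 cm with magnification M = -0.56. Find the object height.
ho = |hi|/|M| = 5 cm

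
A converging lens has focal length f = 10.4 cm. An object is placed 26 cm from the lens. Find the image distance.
1/di = 1/f − 1/do → di = 17.33 cm (real image)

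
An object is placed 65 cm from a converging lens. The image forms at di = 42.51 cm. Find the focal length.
1/f = 1/do + 1/di → f = 25.7 cm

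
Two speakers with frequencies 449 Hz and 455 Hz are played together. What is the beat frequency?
6 Hz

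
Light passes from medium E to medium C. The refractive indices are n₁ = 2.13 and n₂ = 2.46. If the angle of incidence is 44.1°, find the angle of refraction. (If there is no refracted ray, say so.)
sin θ₂ = (n₁/n₂)·sin θ₁ = 0.6026 → θ₂ = 37.05°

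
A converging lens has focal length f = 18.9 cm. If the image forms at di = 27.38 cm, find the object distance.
1/do = 1/f − 1/di → do = 61.02 cm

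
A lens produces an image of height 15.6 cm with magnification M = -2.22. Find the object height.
ho = |hi|/|M| = 7.027 cm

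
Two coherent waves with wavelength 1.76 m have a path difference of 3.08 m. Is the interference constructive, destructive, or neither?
neither (partial) — path difference = 1.75λ, neither a whole number of wavelengths nor an odd multiple of λ/2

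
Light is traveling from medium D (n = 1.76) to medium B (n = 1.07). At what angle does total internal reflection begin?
θc = arcsin(n₂/n₁) = 37.44°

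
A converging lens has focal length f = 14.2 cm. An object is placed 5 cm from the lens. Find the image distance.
1/di = 1/f − 1/do → di = -7.717 cm (virtual image)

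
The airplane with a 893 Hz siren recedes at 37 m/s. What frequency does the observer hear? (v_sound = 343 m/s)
f_obs = f·v/(v + v_s) = 806 Hz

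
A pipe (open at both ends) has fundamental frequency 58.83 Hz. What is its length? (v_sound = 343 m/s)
L = v/(2f₁) = 2.915 m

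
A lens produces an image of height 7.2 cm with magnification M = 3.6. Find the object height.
ho = |hi|/|M| = 2 cm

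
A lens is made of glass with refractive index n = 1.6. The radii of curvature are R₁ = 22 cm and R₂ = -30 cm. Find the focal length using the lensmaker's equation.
1/f = (n − 1)(1/R₁ − 1/R₂) → f = 21.15 cm (converging lens)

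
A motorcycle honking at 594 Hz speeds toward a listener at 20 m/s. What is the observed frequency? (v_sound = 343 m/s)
f_obs = f·v/(v − v_s) = 630.8 Hz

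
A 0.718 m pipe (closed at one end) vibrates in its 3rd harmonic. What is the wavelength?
λₙ = 4L/n = 0.9573 m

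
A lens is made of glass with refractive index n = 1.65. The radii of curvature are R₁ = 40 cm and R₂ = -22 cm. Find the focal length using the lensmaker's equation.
1/f = (n − 1)(1/R₁ − 1/R₂) → f = 21.84 cm (converging lens)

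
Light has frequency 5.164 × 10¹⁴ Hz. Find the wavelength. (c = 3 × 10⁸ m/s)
λ = c/f = 580.9 nm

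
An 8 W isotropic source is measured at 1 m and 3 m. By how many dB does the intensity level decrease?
Δβ = 20·log₁₀(r₂/r₁) = 9.542 dB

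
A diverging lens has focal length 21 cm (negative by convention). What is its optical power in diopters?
P = 1/f = -4.762 D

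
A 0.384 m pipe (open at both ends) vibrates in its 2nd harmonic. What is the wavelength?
λₙ = 2L/n = 0.384 m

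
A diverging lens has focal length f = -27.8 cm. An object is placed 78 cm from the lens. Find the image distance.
1/di = 1/f − 1/do → di = -20.5 cm (virtual image)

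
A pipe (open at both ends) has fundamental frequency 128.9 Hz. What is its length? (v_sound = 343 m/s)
L = v/(2f₁) = 1.33 m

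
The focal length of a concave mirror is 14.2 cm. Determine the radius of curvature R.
R = 2|f| = 28.4 cm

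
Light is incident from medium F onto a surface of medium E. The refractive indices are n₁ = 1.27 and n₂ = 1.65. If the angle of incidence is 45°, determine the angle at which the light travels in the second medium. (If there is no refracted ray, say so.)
sin θ₂ = (n₁/n₂)·sin θ₁ = 0.5443 → θ₂ = 32.97°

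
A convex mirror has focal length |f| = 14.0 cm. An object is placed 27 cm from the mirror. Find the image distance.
f = −14.0 cm (convex); 1/di = 1/f − 1/do → di = -9.22 cm (virtual image, behind mirror)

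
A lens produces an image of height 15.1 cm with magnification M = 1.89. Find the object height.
ho = |hi|/|M| = 7.989 cm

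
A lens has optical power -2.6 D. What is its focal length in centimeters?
f = 1/P = -38.46 cm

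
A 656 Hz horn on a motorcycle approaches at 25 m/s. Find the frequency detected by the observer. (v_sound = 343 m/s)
f_obs = f·v/(v − v_s) = 707.6 Hz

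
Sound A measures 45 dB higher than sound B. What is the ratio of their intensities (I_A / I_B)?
I_A/I_B = 10^(Δβ/10) = 31620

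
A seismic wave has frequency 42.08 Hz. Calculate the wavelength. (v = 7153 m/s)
λ = v/f = 170 m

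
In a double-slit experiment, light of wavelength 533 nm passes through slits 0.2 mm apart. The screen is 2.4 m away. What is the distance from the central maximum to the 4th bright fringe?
y = mλL/d = 25.58 mm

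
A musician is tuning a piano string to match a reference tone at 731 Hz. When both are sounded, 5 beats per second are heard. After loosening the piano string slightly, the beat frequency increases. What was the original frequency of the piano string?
726 Hz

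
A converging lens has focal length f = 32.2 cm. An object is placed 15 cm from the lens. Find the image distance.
1/di = 1/f − 1/do → di = -28.08 cm (virtual image)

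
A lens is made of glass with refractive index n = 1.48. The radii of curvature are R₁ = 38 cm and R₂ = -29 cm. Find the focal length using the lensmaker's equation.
1/f = (n − 1)(1/R₁ − 1/R₂) → f = 34.27 cm (converging lens)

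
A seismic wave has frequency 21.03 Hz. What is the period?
T = 1/f = 0.04755 s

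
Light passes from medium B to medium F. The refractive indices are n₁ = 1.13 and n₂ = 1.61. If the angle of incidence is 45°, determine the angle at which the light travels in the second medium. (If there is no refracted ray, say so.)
sin θ₂ = (n₁/n₂)·sin θ₁ = 0.4963 → θ₂ = 29.76°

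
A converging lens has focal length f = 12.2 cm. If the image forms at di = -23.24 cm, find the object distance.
1/do = 1/f − 1/di → do = 8 cm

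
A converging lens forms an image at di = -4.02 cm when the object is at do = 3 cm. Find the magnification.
M = −di/do = 1.34 (upright image)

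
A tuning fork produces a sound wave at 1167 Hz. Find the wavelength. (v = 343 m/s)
λ = v/f = 0.2939 m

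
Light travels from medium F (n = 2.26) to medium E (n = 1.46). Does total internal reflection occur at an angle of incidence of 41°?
θc = arcsin(n₂/n₁) = 40.24°; 41° > θc, so yes — total internal reflection.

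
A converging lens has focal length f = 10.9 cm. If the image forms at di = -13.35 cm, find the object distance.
1/do = 1/f − 1/di → do = 6.001 cm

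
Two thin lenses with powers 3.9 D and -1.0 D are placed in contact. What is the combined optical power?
P_total = P₁ + P₂ = 2.9 D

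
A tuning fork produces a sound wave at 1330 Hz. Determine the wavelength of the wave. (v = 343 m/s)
λ = v/f = 0.2579 m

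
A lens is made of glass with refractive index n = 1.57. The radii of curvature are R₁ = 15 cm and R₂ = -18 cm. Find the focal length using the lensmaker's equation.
1/f = (n − 1)(1/R₁ − 1/R₂) → f = 14.35 cm (converging lens)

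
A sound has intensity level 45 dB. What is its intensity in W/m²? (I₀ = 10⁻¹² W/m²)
I = I₀·10^(β/10) = 3.16 × 10⁻⁸ W/m²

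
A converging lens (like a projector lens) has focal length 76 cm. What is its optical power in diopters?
P = 1/f = 1.316 D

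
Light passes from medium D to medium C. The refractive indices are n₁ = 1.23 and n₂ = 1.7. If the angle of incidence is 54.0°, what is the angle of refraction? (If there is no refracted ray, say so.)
sin θ₂ = (n₁/n₂)·sin θ₁ = 0.5853 → θ₂ = 35.83°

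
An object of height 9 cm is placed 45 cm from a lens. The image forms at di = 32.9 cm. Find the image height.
hi = (-di/do) × ho = -6.58 cm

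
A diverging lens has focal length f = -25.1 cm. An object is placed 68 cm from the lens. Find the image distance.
1/di = 1/f − 1/do → di = -18.33 cm (virtual image)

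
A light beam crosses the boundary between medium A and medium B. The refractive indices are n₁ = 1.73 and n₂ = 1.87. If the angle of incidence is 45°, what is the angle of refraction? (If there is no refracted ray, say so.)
sin θ₂ = (n₁/n₂)·sin θ₁ = 0.6542 → θ₂ = 40.86°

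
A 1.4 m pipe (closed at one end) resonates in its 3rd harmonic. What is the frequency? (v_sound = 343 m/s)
fₙ = nv/(4L) = 183.8 Hz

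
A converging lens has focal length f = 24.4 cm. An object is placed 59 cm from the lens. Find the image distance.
1/di = 1/f − 1/do → di = 41.61 cm (real image)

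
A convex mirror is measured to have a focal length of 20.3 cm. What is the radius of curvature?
R = 2|f| = 40.6 cm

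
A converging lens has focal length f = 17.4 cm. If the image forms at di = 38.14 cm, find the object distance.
1/do = 1/f − 1/di → do = 32 cm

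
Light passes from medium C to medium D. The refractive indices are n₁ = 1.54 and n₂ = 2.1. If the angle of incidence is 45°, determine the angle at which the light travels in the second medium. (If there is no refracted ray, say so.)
sin θ₂ = (n₁/n₂)·sin θ₁ = 0.5185 → θ₂ = 31.23°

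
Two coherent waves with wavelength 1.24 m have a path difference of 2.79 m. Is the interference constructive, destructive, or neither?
neither (partial) — path difference = 2.25λ, neither a whole number of wavelengths nor an odd multiple of λ/2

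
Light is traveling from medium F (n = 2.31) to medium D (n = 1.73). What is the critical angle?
θc = arcsin(n₂/n₁) = 48.5°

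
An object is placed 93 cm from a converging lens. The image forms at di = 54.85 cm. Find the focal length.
1/f = 1/do + 1/di → f = 34.5 cm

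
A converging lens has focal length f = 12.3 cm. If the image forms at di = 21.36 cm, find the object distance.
1/do = 1/f − 1/di → do = 29 cm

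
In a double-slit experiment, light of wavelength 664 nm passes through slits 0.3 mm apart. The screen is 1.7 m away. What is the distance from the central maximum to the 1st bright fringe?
y = mλL/d = 3.763 mm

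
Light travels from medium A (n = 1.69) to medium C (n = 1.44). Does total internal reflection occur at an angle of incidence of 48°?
θc = arcsin(n₂/n₁) = 58.44°; 48° < θc, so no — the ray refracts.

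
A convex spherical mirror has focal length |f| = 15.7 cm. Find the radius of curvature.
R = 2|f| = 31.4 cm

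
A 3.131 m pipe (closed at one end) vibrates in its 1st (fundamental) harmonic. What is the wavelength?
λₙ = 4L/n = 12.52 m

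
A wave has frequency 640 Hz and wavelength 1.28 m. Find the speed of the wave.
v = fλ = 819.2 m/s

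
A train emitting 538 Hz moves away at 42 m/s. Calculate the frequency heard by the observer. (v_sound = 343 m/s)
f_obs = f·v/(v + v_s) = 479.3 Hz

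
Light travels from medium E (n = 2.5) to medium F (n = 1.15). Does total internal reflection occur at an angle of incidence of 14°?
θc = arcsin(n₂/n₁) = 27.39°; 14° < θc, so no — the ray refracts.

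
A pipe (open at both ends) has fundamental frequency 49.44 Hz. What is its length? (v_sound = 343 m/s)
L = v/(2f₁) = 3.469 m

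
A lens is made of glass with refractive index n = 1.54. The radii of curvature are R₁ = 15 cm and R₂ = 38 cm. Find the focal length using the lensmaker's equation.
1/f = (n − 1)(1/R₁ − 1/R₂) → f = 45.89 cm (converging lens)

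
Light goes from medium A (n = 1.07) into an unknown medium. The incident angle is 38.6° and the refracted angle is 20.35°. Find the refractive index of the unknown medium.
n₂ = n₁·sin θ₁ / sin θ₂ = 1.92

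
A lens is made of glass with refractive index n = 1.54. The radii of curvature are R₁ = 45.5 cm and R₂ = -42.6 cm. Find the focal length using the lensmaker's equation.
1/f = (n − 1)(1/R₁ − 1/R₂) → f = 40.74 cm (converging lens)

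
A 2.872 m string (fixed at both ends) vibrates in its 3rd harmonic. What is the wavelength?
λₙ = 2L/n = 1.915 m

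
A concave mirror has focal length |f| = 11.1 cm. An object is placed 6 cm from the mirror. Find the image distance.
f = +11.1 cm (concave); 1/di = 1/f − 1/do → di = -13.06 cm (virtual image, behind mirror)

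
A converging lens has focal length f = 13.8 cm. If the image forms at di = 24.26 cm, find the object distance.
1/do = 1/f − 1/di → do = 32.01 cm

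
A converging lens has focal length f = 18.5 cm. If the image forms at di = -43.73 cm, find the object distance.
1/do = 1/f − 1/di → do = 13 cm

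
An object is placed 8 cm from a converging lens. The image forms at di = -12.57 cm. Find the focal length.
1/f = 1/do + 1/di → f = 22 cm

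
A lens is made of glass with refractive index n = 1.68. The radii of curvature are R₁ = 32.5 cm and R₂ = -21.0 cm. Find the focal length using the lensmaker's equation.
1/f = (n − 1)(1/R₁ − 1/R₂) → f = 18.76 cm (converging lens)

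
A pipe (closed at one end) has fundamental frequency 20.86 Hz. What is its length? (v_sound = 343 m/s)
L = v/(4f₁) = 4.111 m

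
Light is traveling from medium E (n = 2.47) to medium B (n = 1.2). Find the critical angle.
θc = arcsin(n₂/n₁) = 29.07°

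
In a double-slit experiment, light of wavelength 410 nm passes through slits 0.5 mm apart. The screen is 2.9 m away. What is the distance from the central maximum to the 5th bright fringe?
y = mλL/d = 11.89 mm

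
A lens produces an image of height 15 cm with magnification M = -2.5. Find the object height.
ho = |hi|/|M| = 6 cm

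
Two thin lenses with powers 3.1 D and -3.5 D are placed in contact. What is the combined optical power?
P_total = P₁ + P₂ = -0.4 D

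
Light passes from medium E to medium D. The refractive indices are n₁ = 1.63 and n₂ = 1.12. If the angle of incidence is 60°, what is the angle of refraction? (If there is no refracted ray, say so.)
sin θ₂ = (n₁/n₂)·sin θ₁ = 1.26 > 1, so there is no refracted ray — the light undergoes total internal reflection.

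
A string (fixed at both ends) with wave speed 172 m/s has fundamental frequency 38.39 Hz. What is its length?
L = v/(2f₁) = 2.24 m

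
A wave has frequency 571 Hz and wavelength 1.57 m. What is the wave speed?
v = fλ = 896.5 m/s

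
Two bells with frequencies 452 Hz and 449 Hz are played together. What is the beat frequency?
3 Hz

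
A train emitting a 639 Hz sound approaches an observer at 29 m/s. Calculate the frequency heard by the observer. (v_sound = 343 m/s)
f_obs = f·v/(v − v_s) = 698 Hz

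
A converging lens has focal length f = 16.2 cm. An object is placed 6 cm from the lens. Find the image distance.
1/di = 1/f − 1/do → di = -9.529 cm (virtual image)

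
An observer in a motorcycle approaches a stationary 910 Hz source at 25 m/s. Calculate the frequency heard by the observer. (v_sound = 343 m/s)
f_obs = f·(v + v_o)/v = 976.3 Hz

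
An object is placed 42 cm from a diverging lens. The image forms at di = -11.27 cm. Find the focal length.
1/f = 1/do + 1/di → f = -15.4 cm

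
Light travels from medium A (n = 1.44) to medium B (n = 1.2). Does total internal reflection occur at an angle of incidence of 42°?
θc = arcsin(n₂/n₁) = 56.44°; 42° < θc, so no — the ray refracts.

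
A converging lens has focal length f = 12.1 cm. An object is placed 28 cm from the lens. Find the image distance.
1/di = 1/f − 1/do → di = 21.31 cm (real image)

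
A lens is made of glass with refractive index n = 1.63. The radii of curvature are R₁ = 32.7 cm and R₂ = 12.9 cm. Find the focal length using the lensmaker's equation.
1/f = (n − 1)(1/R₁ − 1/R₂) → f = -33.82 cm (diverging lens)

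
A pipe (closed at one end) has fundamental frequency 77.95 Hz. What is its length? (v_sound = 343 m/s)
L = v/(4f₁) = 1.1 m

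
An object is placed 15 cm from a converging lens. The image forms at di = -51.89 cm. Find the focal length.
1/f = 1/do + 1/di → f = 21.1 cm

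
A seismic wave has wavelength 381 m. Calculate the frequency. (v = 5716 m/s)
f = v/λ = 15 Hz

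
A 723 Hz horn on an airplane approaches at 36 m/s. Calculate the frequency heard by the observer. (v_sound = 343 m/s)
f_obs = f·v/(v − v_s) = 807.8 Hz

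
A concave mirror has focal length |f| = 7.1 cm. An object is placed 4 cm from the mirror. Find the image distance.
f = +7.1 cm (concave); 1/di = 1/f − 1/do → di = -9.161 cm (virtual image, behind mirror)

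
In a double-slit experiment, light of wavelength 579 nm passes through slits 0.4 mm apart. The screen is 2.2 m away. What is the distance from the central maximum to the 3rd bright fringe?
y = mλL/d = 9.554 mm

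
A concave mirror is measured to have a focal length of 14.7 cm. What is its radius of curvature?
R = 2|f| = 29.4 cm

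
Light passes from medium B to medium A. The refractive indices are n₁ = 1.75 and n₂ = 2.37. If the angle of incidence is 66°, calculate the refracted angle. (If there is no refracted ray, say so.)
sin θ₂ = (n₁/n₂)·sin θ₁ = 0.6746 → θ₂ = 42.42°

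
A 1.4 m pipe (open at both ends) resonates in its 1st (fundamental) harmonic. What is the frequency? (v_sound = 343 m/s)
fₙ = nv/(2L) = 122.5 Hz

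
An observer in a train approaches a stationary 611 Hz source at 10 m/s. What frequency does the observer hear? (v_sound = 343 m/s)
f_obs = f·(v + v_o)/v = 628.8 Hz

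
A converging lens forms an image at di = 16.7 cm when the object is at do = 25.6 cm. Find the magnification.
M = −di/do = -0.6523 (inverted image)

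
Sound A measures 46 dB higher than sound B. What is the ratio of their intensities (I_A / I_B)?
I_A/I_B = 10^(Δβ/10) = 39810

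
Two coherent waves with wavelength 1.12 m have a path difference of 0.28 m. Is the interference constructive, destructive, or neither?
neither (partial) — path difference = 0.25λ, neither a whole number of wavelengths nor an odd multiple of λ/2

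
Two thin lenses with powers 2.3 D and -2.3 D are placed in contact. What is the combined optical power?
P_total = P₁ + P₂ = 0.0 D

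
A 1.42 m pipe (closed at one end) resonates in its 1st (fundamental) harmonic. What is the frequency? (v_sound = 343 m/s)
fₙ = nv/(4L) = 60.39 Hz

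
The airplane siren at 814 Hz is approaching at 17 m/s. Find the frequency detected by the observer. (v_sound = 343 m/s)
f_obs = f·v/(v − v_s) = 856.4 Hz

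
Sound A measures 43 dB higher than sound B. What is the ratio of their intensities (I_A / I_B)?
I_A/I_B = 10^(Δβ/10) = 19950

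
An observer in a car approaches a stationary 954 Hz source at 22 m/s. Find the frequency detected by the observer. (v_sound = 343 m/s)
f_obs = f·(v + v_o)/v = 1015 Hz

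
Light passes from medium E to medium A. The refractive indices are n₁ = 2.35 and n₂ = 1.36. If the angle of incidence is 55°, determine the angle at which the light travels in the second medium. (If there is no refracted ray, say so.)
sin θ₂ = (n₁/n₂)·sin θ₁ = 1.415 > 1, so there is no refracted ray — the light undergoes total internal reflection.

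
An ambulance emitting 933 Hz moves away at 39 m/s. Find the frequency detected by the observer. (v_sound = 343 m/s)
f_obs = f·v/(v + v_s) = 837.7 Hz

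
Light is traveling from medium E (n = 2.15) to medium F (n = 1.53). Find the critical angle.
θc = arcsin(n₂/n₁) = 45.37°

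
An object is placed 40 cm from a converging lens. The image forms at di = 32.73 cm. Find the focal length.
1/f = 1/do + 1/di → f = 18 cm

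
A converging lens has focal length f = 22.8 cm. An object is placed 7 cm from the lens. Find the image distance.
1/di = 1/f − 1/do → di = -10.1 cm (virtual image)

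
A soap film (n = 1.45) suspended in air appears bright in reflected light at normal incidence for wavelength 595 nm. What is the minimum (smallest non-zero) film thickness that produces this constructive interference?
2nt = (m − ½)λ with m = 1 → t = (m − ½)λ/(2n) = 102.6 nm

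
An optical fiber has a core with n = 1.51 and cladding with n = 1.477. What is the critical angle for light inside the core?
θc = arcsin(n_cladding/n_core) = 78°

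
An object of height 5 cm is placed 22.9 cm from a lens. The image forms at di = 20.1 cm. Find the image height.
hi = (-di/do) × ho = -4.389 cm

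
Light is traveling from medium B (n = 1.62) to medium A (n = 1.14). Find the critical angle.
θc = arcsin(n₂/n₁) = 44.72°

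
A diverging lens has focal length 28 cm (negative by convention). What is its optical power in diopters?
P = 1/f = -3.571 D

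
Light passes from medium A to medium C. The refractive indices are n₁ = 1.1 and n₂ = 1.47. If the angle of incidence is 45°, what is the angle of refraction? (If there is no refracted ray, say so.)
sin θ₂ = (n₁/n₂)·sin θ₁ = 0.5291 → θ₂ = 31.95°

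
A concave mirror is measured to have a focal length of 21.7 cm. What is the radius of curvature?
R = 2|f| = 43.4 cm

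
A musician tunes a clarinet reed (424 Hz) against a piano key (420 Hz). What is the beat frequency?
4 Hz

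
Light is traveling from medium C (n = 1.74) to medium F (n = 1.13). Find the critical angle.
θc = arcsin(n₂/n₁) = 40.5°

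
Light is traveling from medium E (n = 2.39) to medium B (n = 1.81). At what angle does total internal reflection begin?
θc = arcsin(n₂/n₁) = 49.23°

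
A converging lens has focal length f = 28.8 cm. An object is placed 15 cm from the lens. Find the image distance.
1/di = 1/f − 1/do → di = -31.3 cm (virtual image)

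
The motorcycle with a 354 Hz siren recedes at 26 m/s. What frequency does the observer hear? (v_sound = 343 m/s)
f_obs = f·v/(v + v_s) = 329.1 Hz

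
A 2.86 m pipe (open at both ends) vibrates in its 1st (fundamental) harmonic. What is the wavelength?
λₙ = 2L/n = 5.72 m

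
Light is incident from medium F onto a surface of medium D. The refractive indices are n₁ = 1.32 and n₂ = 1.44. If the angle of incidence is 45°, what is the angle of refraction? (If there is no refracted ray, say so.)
sin θ₂ = (n₁/n₂)·sin θ₁ = 0.6482 → θ₂ = 40.4°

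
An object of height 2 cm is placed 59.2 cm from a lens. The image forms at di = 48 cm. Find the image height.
hi = (-di/do) × ho = -1.622 cm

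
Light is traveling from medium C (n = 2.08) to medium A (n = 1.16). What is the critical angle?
θc = arcsin(n₂/n₁) = 33.9°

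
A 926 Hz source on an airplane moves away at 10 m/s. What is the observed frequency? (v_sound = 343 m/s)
f_obs = f·v/(v + v_s) = 899.8 Hz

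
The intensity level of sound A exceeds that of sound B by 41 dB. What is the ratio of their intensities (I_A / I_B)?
I_A/I_B = 10^(Δβ/10) = 12590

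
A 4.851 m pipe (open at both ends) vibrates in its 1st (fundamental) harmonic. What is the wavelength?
λₙ = 2L/n = 9.702 m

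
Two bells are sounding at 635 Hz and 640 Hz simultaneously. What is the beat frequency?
5 Hz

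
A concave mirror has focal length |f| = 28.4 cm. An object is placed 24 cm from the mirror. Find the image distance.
f = +28.4 cm (concave); 1/di = 1/f − 1/do → di = -154.9 cm (virtual image, behind mirror)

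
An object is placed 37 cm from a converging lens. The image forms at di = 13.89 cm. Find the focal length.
1/f = 1/do + 1/di → f = 10.1 cm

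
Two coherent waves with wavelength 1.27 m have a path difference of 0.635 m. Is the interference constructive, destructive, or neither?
destructive — path difference = 0.5λ, an odd multiple of λ/2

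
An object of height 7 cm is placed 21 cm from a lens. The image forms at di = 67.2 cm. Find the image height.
hi = (-di/do) × ho = -22.4 cm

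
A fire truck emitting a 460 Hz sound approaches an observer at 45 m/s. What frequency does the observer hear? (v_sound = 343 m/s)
f_obs = f·v/(v − v_s) = 529.5 Hz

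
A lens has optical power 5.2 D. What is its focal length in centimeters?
f = 1/P = 19.23 cm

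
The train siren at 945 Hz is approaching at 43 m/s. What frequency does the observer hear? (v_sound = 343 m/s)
f_obs = f·v/(v − v_s) = 1080 Hz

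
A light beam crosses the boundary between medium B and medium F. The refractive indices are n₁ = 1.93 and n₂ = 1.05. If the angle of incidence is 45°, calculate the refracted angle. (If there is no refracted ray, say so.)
sin θ₂ = (n₁/n₂)·sin θ₁ = 1.3 > 1, so there is no refracted ray — the light undergoes total internal reflection.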